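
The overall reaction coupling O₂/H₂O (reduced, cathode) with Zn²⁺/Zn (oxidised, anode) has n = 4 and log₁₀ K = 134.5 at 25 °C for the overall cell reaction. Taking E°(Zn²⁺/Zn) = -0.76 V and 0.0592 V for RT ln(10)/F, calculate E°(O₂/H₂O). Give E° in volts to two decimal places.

E°cell = (0.0592/n)·log K = (0.0592/4)(134.5) = +1.991 V.
Since O₂/H₂O is the cathode and Zn²⁺/Zn the anode, E°cell = E°(O₂/H₂O) − E°(Zn²⁺/Zn).
So E°(O₂/H₂O) = E°cell + E°(Zn²⁺/Zn) = +1.991 + (-0.76) = +1.23 V.

+1.23 V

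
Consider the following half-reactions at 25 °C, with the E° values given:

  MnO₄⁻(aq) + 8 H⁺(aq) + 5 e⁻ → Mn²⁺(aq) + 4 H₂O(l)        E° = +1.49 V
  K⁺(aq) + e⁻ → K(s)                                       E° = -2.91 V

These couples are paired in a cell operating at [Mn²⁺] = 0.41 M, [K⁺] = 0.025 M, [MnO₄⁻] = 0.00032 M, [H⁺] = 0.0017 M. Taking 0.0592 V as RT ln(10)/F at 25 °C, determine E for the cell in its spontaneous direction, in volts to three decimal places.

+4.196 V

MnO₄⁻/Mn²⁺ is the cathode (higher E°), K⁺/K the anode: E°cell = +1.49 − (-2.91) = +4.40 V, n = 5.
Overall: MnO₄⁻(aq) + 8 H⁺(aq) + 5 K(s) → Mn²⁺(aq) + 4 H₂O(l) + 5 K⁺(aq)
Q = [Mn²⁺]·[K⁺]^5 / ([MnO₄⁻]·[H⁺]^8); log Q = 17.254.
E = E° − (0.0592/n) log Q = +4.40 − (0.0592/5)(17.254) = +4.196 V.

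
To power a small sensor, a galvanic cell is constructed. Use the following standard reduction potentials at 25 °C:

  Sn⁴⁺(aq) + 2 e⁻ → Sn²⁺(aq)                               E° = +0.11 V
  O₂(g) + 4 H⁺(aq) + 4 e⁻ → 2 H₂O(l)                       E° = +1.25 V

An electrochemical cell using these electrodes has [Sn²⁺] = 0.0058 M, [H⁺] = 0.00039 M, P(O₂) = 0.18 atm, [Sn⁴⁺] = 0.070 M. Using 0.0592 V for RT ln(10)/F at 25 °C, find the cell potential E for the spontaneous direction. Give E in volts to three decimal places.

O₂/H₂O is the cathode (higher E°), Sn⁴⁺/Sn²⁺ the anode: E°cell = +1.25 − (+0.11) = +1.14 V, n = 4.
Overall: O₂(g) + 4 H⁺(aq) + 2 Sn²⁺(aq) → 2 H₂O(l) + 2 Sn⁴⁺(aq)
Q = [Sn⁴⁺]^2 / (P(O₂)·[H⁺]^4·[Sn²⁺]^2); log Q = 16.544.
E = E° − (0.0592/n) log Q = +1.14 − (0.0592/4)(16.544) = +0.895 V.

+0.895 V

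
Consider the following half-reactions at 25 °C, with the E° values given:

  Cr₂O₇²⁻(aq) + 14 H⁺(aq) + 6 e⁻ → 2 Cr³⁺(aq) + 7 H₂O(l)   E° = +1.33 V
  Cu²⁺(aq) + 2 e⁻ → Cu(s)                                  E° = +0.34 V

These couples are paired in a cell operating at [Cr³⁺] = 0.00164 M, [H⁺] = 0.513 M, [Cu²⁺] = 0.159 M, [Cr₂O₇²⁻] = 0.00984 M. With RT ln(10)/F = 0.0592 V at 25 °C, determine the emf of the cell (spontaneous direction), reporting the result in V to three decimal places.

Cr₂O₇²⁻/Cr³⁺ is the cathode (higher E°), Cu²⁺/Cu the anode: E°cell = +1.33 − (+0.34) = +0.99 V, n = 6.
Overall: Cr₂O₇²⁻(aq) + 14 H⁺(aq) + 3 Cu(s) → 2 Cr³⁺(aq) + 7 H₂O(l) + 3 Cu²⁺(aq)
Q = [Cr³⁺]^2·[Cu²⁺]^3 / ([Cr₂O₇²⁻]·[H⁺]^14); log Q = -1.901.
E = E° − (0.0592/n) log Q = +0.99 − (0.0592/6)(-1.901) = +1.009 V.

+1.009 V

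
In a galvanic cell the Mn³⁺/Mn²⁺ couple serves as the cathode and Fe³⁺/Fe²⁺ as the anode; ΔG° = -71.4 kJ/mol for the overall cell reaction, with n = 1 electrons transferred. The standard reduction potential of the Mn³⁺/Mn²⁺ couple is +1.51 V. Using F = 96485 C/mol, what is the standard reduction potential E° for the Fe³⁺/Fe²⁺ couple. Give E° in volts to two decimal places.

+0.77 V

E°cell = −ΔG°/(nF) = −(-71.4×10³)/((1)(96485)) = +0.740 V.
Since Mn³⁺/Mn²⁺ is the cathode and Fe³⁺/Fe²⁺ the anode, E°cell = E°(Mn³⁺/Mn²⁺) − E°(Fe³⁺/Fe²⁺).
So E°(Fe³⁺/Fe²⁺) = E°(Mn³⁺/Mn²⁺) − E°cell = (+1.51) − (+0.740) = +0.77 V.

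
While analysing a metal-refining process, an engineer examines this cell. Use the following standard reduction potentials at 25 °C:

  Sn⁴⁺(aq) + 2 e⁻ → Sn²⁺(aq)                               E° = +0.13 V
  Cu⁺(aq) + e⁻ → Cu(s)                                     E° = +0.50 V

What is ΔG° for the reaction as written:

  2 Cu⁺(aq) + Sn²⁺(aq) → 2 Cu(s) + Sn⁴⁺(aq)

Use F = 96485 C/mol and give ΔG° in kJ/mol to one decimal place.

-71.4 kJ/mol

As written, Cu⁺/Cu is reduced (cathode) and Sn⁴⁺/Sn²⁺ is oxidised (anode), so E°cell = (+0.50) − (+0.13) = +0.37 V.
Balancing electrons gives n = 2.
ΔG° = −nFE° = −(2)(96485)(+0.37) = -71,399 J = -71.4 kJ/mol.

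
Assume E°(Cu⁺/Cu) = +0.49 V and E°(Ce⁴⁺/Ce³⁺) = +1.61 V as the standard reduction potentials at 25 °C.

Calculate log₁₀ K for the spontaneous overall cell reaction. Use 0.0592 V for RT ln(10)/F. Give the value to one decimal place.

Cathode: Ce⁴⁺/Ce³⁺; anode: Cu⁺/Cu. E°cell = +1.12 V, n = 1.
log K = nE°cell / 0.0592 = (1)(+1.12) / 0.0592 = 18.9.

18.9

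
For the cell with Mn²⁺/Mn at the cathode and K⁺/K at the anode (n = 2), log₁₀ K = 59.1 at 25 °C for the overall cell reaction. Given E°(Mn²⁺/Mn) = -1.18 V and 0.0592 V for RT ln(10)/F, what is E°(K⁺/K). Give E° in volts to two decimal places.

E°cell = (0.0592/n)·log K = (0.0592/2)(59.1) = +1.749 V.
Since Mn²⁺/Mn is the cathode and K⁺/K the anode, E°cell = E°(Mn²⁺/Mn) − E°(K⁺/K).
So E°(K⁺/K) = E°(Mn²⁺/Mn) − E°cell = (-1.18) − (+1.749) = -2.93 V.

-2.93 V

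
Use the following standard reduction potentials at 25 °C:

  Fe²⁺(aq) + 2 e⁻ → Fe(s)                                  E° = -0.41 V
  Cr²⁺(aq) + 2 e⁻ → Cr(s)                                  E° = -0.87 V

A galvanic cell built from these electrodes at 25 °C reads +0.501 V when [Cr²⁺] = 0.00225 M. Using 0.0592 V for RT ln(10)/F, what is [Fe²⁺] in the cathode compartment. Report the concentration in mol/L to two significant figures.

0.055 M

Fe²⁺/Fe is the cathode, Cr²⁺/Cr the anode: E°cell = +0.46 V, n = 2.
Overall reaction: Fe²⁺(aq) + Cr(s) → Fe(s) + Cr²⁺(aq); Q = [Cr²⁺]^1/[Fe²⁺]^1.
From E = E° − (0.0592/n) log Q: log Q = (E° − E)·n/0.0592 = (+0.46 − (+0.501))·2/0.0592 = -1.3851.
So 1·log[Fe²⁺] = 1·log(0.00225) − log Q = -2.6478 − (-1.3851) = -1.2627; [Fe²⁺] = 10^(-1.2627) ≈ 0.055 M.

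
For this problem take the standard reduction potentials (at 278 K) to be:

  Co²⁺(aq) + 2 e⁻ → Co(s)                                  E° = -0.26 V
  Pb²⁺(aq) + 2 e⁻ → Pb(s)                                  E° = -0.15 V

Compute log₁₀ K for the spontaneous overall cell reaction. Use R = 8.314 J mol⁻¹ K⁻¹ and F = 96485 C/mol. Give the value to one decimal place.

Cathode: Pb²⁺/Pb; anode: Co²⁺/Co. E°cell = (-0.15) − (-0.26) = +0.11 V, with n = 2.
ΔG° = −nFE° = −RT ln K, so ln K = nFE°/(RT) = (2)(96485)(+0.11) / ((8.314)(278)) = 9.184.
log₁₀ K = 9.184 / ln 10 = 4.0.

4.0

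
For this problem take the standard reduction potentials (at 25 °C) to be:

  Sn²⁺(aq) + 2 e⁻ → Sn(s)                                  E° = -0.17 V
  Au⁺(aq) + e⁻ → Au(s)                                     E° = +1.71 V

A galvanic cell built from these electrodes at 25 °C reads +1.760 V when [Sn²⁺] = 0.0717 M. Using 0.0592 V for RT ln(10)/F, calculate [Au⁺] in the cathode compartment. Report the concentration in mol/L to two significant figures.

Au⁺/Au is the cathode, Sn²⁺/Sn the anode: E°cell = +1.88 V, n = 2.
Overall reaction: 2 Au⁺(aq) + Sn(s) → 2 Au(s) + Sn²⁺(aq); Q = [Sn²⁺]^1/[Au⁺]^2.
From E = E° − (0.0592/n) log Q: log Q = (E° − E)·n/0.0592 = (+1.88 − (+1.760))·2/0.0592 = 4.0541.
So 2·log[Au⁺] = 1·log(0.0717) − log Q = -1.1445 − (4.0541) = -5.1986; log[Au⁺] = -5.1986 / 2 = -2.5993; [Au⁺] = 10^(-2.5993) ≈ 0.0025 M.

0.0025 M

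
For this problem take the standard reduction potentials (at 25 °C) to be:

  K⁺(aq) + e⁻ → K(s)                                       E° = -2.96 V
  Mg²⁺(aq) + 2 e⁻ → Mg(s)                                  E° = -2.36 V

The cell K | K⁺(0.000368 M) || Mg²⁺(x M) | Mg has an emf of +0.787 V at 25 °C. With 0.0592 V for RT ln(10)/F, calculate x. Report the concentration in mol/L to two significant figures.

Mg²⁺/Mg is the cathode, K⁺/K the anode: E°cell = +0.60 V, n = 2.
Overall reaction: Mg²⁺(aq) + 2 K(s) → Mg(s) + 2 K⁺(aq); Q = [K⁺]^2/[Mg²⁺]^1.
From E = E° − (0.0592/n) log Q: log Q = (E° − E)·n/0.0592 = (+0.60 − (+0.787))·2/0.0592 = -6.3176.
So 1·log[Mg²⁺] = 2·log(0.000368) − log Q = -6.8683 − (-6.3176) = -0.5507; [Mg²⁺] = 10^(-0.5507) ≈ 0.28 M.

0.28 M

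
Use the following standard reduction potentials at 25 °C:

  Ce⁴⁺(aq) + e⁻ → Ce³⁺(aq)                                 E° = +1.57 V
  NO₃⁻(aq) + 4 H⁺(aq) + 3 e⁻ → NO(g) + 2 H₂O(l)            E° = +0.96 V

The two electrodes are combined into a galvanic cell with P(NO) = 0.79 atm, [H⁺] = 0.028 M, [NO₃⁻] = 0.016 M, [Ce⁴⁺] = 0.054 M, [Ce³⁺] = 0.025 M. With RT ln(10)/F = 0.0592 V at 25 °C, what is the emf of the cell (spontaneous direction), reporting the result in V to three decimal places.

+0.786 V

Ce⁴⁺/Ce³⁺ is the cathode (higher E°), NO₃⁻/NO the anode: E°cell = +1.57 − (+0.96) = +0.61 V, n = 3.
Overall: 3 Ce⁴⁺(aq) + NO(g) + 2 H₂O(l) → 3 Ce³⁺(aq) + NO₃⁻(aq) + 4 H⁺(aq)
Q = [Ce³⁺]^3·[NO₃⁻]·[H⁺]^4 / ([Ce⁴⁺]^3·P(NO)); log Q = -8.908.
E = E° − (0.0592/n) log Q = +0.61 − (0.0592/3)(-8.908) = +0.786 V.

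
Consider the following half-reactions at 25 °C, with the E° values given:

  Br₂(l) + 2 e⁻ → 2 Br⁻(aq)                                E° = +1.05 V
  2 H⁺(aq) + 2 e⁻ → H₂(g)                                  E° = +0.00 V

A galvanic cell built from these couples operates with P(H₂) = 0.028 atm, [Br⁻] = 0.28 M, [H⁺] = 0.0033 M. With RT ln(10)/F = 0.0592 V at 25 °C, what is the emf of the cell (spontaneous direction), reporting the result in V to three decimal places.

Br₂/Br⁻ is the cathode (higher E°), H⁺/H₂ the anode: E°cell = +1.05 − (+0.00) = +1.05 V, n = 2.
Overall: Br₂(l) + H₂(g) → 2 Br⁻(aq) + 2 H⁺(aq)
Q = [Br⁻]^2·[H⁺]^2 / (P(H₂)); log Q = -4.516.
E = E° − (0.0592/n) log Q = +1.05 − (0.0592/2)(-4.516) = +1.184 V.

+1.184 V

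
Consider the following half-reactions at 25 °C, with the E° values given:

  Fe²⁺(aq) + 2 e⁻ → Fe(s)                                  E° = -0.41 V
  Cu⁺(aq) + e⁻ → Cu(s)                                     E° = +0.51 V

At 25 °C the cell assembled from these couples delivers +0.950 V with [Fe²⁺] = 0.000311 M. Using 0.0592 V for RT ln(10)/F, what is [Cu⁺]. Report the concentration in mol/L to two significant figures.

0.057 M

Cu⁺/Cu is the cathode, Fe²⁺/Fe the anode: E°cell = +0.92 V, n = 2.
Overall reaction: 2 Cu⁺(aq) + Fe(s) → 2 Cu(s) + Fe²⁺(aq); Q = [Fe²⁺]^1/[Cu⁺]^2.
From E = E° − (0.0592/n) log Q: log Q = (E° − E)·n/0.0592 = (+0.92 − (+0.950))·2/0.0592 = -1.0135.
So 2·log[Cu⁺] = 1·log(0.000311) − log Q = -3.5072 − (-1.0135) = -2.4937; log[Cu⁺] = -2.4937 / 2 = -1.2469; [Cu⁺] = 10^(-1.2469) ≈ 0.057 M.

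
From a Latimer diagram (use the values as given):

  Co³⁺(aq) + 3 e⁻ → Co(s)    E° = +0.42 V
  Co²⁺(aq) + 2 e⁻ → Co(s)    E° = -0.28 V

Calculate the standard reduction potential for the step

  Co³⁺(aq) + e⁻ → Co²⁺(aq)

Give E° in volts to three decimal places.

Sequential free energies add, so n₃E°₃ = n₁E°₁ + n₂E°₂.
With n₃ = 3, and the known step contributing 2×(-0.28) V, the unknown satisfies 1·E° = 3×(+0.42) − 2×(-0.28) = +1.820.
E° = +1.820 / 1 = +1.820 V.

+1.820 V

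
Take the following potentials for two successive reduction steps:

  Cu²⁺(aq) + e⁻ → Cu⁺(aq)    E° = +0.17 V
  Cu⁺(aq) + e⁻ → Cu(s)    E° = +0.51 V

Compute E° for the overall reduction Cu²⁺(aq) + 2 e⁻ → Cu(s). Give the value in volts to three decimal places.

Since ΔG° = −nFE° is additive over sequential reductions, n₃E°₃ = n₁E°₁ + n₂E°₂.
E°₃ = (1×+0.17 + 1×+0.51) / 2 = (+0.680) / 2 = +0.340 V.

+0.340 V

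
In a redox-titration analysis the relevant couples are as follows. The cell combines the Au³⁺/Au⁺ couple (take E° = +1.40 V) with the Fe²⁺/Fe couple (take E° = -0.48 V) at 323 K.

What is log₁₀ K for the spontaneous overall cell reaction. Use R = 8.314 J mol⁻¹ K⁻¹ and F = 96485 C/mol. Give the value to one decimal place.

58.7

Cathode: Au³⁺/Au⁺; anode: Fe²⁺/Fe. E°cell = (+1.40) − (-0.48) = +1.88 V, with n = 2.
ΔG° = −nFE° = −RT ln K, so ln K = nFE°/(RT) = (2)(96485)(+1.88) / ((8.314)(323)) = 135.094.
log₁₀ K = 135.094 / ln 10 = 58.7.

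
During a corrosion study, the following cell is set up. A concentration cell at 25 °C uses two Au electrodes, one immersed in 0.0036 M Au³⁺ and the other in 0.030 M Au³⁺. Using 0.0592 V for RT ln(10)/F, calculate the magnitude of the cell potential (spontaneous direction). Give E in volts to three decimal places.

For a concentration cell E°cell = 0. The 0.030 M side is the cathode (reduction is favoured where [Au³⁺] is higher).
With n = 3, E = −(0.0592/3) log([Au³⁺]ₐₙ/[Au³⁺]꜀ₐₜ) = −(0.0592/3) log(0.0036/0.03) = −(0.0592/3)(-0.921) = +0.018 V.

+0.018 V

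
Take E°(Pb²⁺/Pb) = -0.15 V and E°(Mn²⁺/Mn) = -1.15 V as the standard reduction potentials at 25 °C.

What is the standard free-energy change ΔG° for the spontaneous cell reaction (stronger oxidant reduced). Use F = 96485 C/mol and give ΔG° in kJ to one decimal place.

-193.0 kJ

Pb²⁺/Pb (E° = -0.15 V) is the cathode; Mn²⁺/Mn (E° = -1.15 V) is the anode, so E°cell = +1.00 V.
Balancing electrons gives n = 2 (lcm of 2 and 2).
ΔG° = −nFE° = −(2)(96485)(+1.00) = -192,970 J = -193.0 kJ.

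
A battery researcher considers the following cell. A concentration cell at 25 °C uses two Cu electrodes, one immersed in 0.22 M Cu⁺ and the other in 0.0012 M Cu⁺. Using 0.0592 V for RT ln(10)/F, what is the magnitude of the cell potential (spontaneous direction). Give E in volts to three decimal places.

For a concentration cell E°cell = 0. The 0.22 M side is the cathode (reduction is favoured where [Cu⁺] is higher).
With n = 1, E = −(0.0592/1) log([Cu⁺]ₐₙ/[Cu⁺]꜀ₐₜ) = −(0.0592/1) log(0.0012/0.22) = −(0.0592/1)(-2.263) = +0.134 V.

+0.134 V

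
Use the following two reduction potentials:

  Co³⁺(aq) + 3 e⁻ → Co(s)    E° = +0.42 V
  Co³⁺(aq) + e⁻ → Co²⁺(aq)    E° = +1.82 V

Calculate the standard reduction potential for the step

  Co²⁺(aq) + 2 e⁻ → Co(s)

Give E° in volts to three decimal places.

Sequential free energies add, so n₃E°₃ = n₁E°₁ + n₂E°₂.
With n₃ = 3, and the known step contributing 1×(+1.82) V, the unknown satisfies 2·E° = 3×(+0.42) − 1×(+1.82) = -0.560.
E° = -0.560 / 2 = -0.280 V.

-0.280 V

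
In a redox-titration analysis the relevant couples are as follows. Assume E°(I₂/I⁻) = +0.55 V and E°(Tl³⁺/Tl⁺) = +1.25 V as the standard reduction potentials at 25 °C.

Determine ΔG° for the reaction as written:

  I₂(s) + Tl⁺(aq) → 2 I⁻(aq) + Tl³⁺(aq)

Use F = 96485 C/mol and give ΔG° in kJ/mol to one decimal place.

As written, I₂/I⁻ is reduced (cathode) and Tl³⁺/Tl⁺ is oxidised (anode), so E°cell = (+0.55) − (+1.25) = -0.70 V.
Balancing electrons gives n = 2.
ΔG° = −nFE° = −(2)(96485)(-0.70) = 135,079 J = +135.1 kJ/mol.

+135.1 kJ/mol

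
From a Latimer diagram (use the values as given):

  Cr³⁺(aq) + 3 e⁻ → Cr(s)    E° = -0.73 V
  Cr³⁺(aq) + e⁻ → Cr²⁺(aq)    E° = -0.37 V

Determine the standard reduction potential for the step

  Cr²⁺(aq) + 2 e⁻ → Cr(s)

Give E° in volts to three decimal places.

Sequential free energies add, so n₃E°₃ = n₁E°₁ + n₂E°₂.
With n₃ = 3, and the known step contributing 1×(-0.37) V, the unknown satisfies 2·E° = 3×(-0.73) − 1×(-0.37) = -1.820.
E° = -1.820 / 2 = -0.910 V.

-0.910 V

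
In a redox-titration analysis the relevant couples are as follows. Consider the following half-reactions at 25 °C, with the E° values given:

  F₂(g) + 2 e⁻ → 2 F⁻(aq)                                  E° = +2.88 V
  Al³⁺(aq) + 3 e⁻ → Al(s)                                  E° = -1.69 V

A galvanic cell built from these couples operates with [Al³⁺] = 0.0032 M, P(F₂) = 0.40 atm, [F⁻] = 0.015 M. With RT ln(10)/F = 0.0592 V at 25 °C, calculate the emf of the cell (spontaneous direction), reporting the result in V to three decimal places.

F₂/F⁻ is the cathode (higher E°), Al³⁺/Al the anode: E°cell = +2.88 − (-1.69) = +4.57 V, n = 6.
Overall: 3 F₂(g) + 2 Al(s) → 6 F⁻(aq) + 2 Al³⁺(aq)
Q = [F⁻]^6·[Al³⁺]^2 / (P(F₂)^3); log Q = -14.739.
E = E° − (0.0592/n) log Q = +4.57 − (0.0592/6)(-14.739) = +4.715 V.

+4.715 V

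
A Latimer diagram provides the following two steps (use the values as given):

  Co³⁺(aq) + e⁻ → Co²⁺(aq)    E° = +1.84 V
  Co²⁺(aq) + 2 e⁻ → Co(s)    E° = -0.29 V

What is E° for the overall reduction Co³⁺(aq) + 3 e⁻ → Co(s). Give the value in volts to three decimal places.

+0.420 V

Adding the free-energy changes (−nFE°) of the two steps gives −n₃FE°₃ = −n₁FE°₁ − n₂FE°₂.
E°₃ = (1×+1.84 + 2×-0.29) / 3 = (+1.260) / 3 = +0.420 V.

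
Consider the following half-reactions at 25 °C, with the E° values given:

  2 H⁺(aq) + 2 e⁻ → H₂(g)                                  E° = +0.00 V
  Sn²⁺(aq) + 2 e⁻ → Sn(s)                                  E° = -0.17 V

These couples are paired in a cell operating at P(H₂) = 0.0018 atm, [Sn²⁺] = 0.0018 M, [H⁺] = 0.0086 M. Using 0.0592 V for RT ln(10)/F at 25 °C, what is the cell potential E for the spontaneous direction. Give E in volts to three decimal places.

+0.210 V

H⁺/H₂ is the cathode (higher E°), Sn²⁺/Sn the anode: E°cell = +0.00 − (-0.17) = +0.17 V, n = 2.
Overall: 2 H⁺(aq) + Sn(s) → H₂(g) + Sn²⁺(aq)
Q = P(H₂)·[Sn²⁺] / ([H⁺]^2); log Q = -1.358.
E = E° − (0.0592/n) log Q = +0.17 − (0.0592/2)(-1.358) = +0.210 V.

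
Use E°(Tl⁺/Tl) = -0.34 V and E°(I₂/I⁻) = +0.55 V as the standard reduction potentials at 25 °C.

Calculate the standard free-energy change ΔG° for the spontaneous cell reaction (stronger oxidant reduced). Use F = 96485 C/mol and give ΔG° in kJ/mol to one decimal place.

-171.7 kJ/mol

I₂/I⁻ (E° = +0.55 V) is the cathode; Tl⁺/Tl (E° = -0.34 V) is the anode, so E°cell = +0.89 V.
Balancing electrons gives n = 2 (lcm of 2 and 1).
ΔG° = −nFE° = −(2)(96485)(+0.89) = -171,743 J = -171.7 kJ/mol.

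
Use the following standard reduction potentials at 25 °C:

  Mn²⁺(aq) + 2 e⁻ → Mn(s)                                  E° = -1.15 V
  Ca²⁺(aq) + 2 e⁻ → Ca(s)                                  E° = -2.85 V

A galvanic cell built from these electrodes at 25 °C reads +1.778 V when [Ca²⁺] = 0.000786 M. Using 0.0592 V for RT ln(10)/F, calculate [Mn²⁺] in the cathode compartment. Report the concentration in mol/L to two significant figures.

Mn²⁺/Mn is the cathode, Ca²⁺/Ca the anode: E°cell = +1.70 V, n = 2.
Overall reaction: Mn²⁺(aq) + Ca(s) → Mn(s) + Ca²⁺(aq); Q = [Ca²⁺]^1/[Mn²⁺]^1.
From E = E° − (0.0592/n) log Q: log Q = (E° − E)·n/0.0592 = (+1.70 − (+1.778))·2/0.0592 = -2.6351.
So 1·log[Mn²⁺] = 1·log(0.000786) − log Q = -3.1046 − (-2.6351) = -0.4695; [Mn²⁺] = 10^(-0.4695) ≈ 0.34 M.

0.34 M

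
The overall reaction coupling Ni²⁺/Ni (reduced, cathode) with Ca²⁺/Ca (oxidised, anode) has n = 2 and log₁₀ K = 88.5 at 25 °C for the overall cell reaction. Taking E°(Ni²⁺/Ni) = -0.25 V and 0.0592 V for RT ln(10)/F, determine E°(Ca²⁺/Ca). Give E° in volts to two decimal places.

E°cell = (0.0592/n)·log K = (0.0592/2)(88.5) = +2.620 V.
Since Ni²⁺/Ni is the cathode and Ca²⁺/Ca the anode, E°cell = E°(Ni²⁺/Ni) − E°(Ca²⁺/Ca).
So E°(Ca²⁺/Ca) = E°(Ni²⁺/Ni) − E°cell = (-0.25) − (+2.620) = -2.87 V.

-2.87 V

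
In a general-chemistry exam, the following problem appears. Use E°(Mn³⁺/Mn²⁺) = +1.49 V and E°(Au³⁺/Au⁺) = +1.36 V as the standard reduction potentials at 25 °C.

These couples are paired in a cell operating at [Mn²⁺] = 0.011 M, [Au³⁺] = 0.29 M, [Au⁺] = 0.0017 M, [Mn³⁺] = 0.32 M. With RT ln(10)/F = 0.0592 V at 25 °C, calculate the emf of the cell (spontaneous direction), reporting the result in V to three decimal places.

+0.151 V

Mn³⁺/Mn²⁺ is the cathode (higher E°), Au³⁺/Au⁺ the anode: E°cell = +1.49 − (+1.36) = +0.13 V, n = 2.
Overall: 2 Mn³⁺(aq) + Au⁺(aq) → 2 Mn²⁺(aq) + Au³⁺(aq)
Q = [Mn²⁺]^2·[Au³⁺] / ([Mn³⁺]^2·[Au⁺]); log Q = -0.696.
E = E° − (0.0592/n) log Q = +0.13 − (0.0592/2)(-0.696) = +0.151 V.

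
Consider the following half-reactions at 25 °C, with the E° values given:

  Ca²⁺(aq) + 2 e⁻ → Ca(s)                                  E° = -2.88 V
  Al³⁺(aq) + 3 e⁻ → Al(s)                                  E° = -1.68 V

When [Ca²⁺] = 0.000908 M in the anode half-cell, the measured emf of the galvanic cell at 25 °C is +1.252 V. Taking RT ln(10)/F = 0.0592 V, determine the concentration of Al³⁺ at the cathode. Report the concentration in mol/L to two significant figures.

0.012 M

Al³⁺/Al is the cathode, Ca²⁺/Ca the anode: E°cell = +1.20 V, n = 6.
Overall reaction: 2 Al³⁺(aq) + 3 Ca(s) → 2 Al(s) + 3 Ca²⁺(aq); Q = [Ca²⁺]^3/[Al³⁺]^2.
From E = E° − (0.0592/n) log Q: log Q = (E° − E)·n/0.0592 = (+1.20 − (+1.252))·6/0.0592 = -5.2703.
So 2·log[Al³⁺] = 3·log(0.000908) − log Q = -9.1257 − (-5.2703) = -3.8554; log[Al³⁺] = -3.8554 / 2 = -1.9277; [Al³⁺] = 10^(-1.9277) ≈ 0.012 M.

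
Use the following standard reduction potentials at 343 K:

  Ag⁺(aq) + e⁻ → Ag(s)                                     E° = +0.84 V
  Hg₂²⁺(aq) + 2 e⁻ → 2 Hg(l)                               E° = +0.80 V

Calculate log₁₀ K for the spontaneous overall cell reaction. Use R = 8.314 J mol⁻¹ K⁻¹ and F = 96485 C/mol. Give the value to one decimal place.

Cathode: Ag⁺/Ag; anode: Hg₂²⁺/Hg. E°cell = (+0.84) − (+0.80) = +0.04 V, with n = 2.
ΔG° = −nFE° = −RT ln K, so ln K = nFE°/(RT) = (2)(96485)(+0.04) / ((8.314)(343)) = 2.707.
log₁₀ K = 2.707 / ln 10 = 1.2.

1.2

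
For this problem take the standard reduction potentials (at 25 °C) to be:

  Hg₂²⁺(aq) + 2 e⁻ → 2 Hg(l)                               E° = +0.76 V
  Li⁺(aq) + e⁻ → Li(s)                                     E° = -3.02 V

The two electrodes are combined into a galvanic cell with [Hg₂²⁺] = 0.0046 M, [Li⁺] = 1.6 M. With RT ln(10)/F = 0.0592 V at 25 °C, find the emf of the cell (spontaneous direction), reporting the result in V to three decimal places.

+3.699 V

Hg₂²⁺/Hg is the cathode (higher E°), Li⁺/Li the anode: E°cell = +0.76 − (-3.02) = +3.78 V, n = 2.
Overall: Hg₂²⁺(aq) + 2 Li(s) → 2 Hg(l) + 2 Li⁺(aq)
Q = [Li⁺]^2 / ([Hg₂²⁺]); log Q = 2.745.
E = E° − (0.0592/n) log Q = +3.78 − (0.0592/2)(2.745) = +3.699 V.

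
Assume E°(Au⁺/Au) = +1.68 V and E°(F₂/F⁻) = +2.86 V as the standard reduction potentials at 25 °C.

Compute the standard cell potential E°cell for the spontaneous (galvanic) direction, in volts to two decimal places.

The F₂/F⁻ couple has the higher reduction potential, so it is the cathode; Au⁺/Au is oxidised at the anode.
E°cell = E°(cathode) − E°(anode) = (+2.86) − (+1.68) = +1.18 V.
Since E°cell > 0, the reaction is spontaneous under standard conditions.

+1.18 V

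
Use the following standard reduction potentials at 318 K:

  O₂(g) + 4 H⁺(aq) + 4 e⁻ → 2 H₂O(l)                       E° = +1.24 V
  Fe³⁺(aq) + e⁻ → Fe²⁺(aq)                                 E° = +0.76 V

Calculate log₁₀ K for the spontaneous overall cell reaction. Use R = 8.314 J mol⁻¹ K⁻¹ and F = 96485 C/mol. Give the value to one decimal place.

30.4

Cathode: O₂/H₂O; anode: Fe³⁺/Fe²⁺. E°cell = (+1.24) − (+0.76) = +0.48 V, with n = 4.
ΔG° = −nFE° = −RT ln K, so ln K = nFE°/(RT) = (4)(96485)(+0.48) / ((8.314)(318)) = 70.069.
log₁₀ K = 70.069 / ln 10 = 30.4.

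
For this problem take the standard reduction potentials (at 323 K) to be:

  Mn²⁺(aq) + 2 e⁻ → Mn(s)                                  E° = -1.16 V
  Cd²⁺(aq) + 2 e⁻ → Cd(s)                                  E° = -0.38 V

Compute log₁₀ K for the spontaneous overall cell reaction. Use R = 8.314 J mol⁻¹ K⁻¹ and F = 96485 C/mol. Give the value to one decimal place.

Cathode: Cd²⁺/Cd; anode: Mn²⁺/Mn. E°cell = (-0.38) − (-1.16) = +0.78 V, with n = 2.
ΔG° = −nFE° = −RT ln K, so ln K = nFE°/(RT) = (2)(96485)(+0.78) / ((8.314)(323)) = 56.050.
log₁₀ K = 56.050 / ln 10 = 24.3.

24.3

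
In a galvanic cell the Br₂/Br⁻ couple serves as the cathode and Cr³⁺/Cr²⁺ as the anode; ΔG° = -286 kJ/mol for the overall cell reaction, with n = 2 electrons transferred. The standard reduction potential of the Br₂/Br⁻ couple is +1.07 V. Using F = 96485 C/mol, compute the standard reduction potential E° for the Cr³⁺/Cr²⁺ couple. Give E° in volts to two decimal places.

-0.41 V

E°cell = −ΔG°/(nF) = −(-286×10³)/((2)(96485)) = +1.482 V.
Since Br₂/Br⁻ is the cathode and Cr³⁺/Cr²⁺ the anode, E°cell = E°(Br₂/Br⁻) − E°(Cr³⁺/Cr²⁺).
So E°(Cr³⁺/Cr²⁺) = E°(Br₂/Br⁻) − E°cell = (+1.07) − (+1.482) = -0.41 V.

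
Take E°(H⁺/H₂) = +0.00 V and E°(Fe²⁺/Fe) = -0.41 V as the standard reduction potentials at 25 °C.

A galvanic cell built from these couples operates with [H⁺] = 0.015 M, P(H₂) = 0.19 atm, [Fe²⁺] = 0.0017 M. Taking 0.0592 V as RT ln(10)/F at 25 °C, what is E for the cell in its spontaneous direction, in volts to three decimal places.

+0.405 V

H⁺/H₂ is the cathode (higher E°), Fe²⁺/Fe the anode: E°cell = +0.00 − (-0.41) = +0.41 V, n = 2.
Overall: 2 H⁺(aq) + Fe(s) → H₂(g) + Fe²⁺(aq)
Q = P(H₂)·[Fe²⁺] / ([H⁺]^2); log Q = 0.157.
E = E° − (0.0592/n) log Q = +0.41 − (0.0592/2)(0.157) = +0.405 V.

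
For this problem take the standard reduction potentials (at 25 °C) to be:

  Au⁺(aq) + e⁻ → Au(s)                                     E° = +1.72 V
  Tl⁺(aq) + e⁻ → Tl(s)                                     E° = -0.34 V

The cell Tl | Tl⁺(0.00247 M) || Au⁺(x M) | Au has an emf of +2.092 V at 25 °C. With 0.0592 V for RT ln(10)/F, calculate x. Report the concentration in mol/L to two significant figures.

0.0086 M

Au⁺/Au is the cathode, Tl⁺/Tl the anode: E°cell = +2.06 V, n = 1.
Overall reaction: Au⁺(aq) + Tl(s) → Au(s) + Tl⁺(aq); Q = [Tl⁺]^1/[Au⁺]^1.
From E = E° − (0.0592/n) log Q: log Q = (E° − E)·n/0.0592 = (+2.06 − (+2.092))·1/0.0592 = -0.5405.
So 1·log[Au⁺] = 1·log(0.00247) − log Q = -2.6073 − (-0.5405) = -2.0668; [Au⁺] = 10^(-2.0668) ≈ 0.0086 M.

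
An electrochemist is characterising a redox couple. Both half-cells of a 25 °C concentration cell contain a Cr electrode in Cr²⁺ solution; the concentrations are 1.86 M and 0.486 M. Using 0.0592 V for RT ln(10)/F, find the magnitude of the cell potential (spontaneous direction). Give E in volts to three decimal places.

For a concentration cell E°cell = 0. The 1.86 M side is the cathode (reduction is favoured where [Cr²⁺] is higher).
With n = 2, E = −(0.0592/2) log([Cr²⁺]ₐₙ/[Cr²⁺]꜀ₐₜ) = −(0.0592/2) log(0.486/1.86) = −(0.0592/2)(-0.583) = +0.017 V.

+0.017 V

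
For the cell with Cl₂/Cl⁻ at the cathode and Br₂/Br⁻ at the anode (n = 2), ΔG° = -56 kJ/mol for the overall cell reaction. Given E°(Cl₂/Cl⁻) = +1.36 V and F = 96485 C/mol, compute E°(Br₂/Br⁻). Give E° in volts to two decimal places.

+1.07 V

E°cell = −ΔG°/(nF) = −(-56×10³)/((2)(96485)) = +0.290 V.
Since Cl₂/Cl⁻ is the cathode and Br₂/Br⁻ the anode, E°cell = E°(Cl₂/Cl⁻) − E°(Br₂/Br⁻).
So E°(Br₂/Br⁻) = E°(Cl₂/Cl⁻) − E°cell = (+1.36) − (+0.290) = +1.07 V.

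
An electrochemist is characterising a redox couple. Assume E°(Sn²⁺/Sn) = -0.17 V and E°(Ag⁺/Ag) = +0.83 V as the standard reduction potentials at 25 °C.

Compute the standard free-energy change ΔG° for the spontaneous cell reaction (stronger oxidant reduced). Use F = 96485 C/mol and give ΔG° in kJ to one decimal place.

-193.0 kJ

Ag⁺/Ag (E° = +0.83 V) is the cathode; Sn²⁺/Sn (E° = -0.17 V) is the anode, so E°cell = +1.00 V.
Balancing electrons gives n = 2 (lcm of 1 and 2).
ΔG° = −nFE° = −(2)(96485)(+1.00) = -192,970 J = -193.0 kJ.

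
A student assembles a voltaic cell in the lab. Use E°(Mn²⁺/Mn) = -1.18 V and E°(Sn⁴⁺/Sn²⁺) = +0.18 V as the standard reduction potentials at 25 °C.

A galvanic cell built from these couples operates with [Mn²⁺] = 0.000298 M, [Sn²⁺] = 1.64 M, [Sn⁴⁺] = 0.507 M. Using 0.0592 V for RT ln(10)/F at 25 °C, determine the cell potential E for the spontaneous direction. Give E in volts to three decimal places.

+1.449 V

Sn⁴⁺/Sn²⁺ is the cathode (higher E°), Mn²⁺/Mn the anode: E°cell = +0.18 − (-1.18) = +1.36 V, n = 2.
Overall: Sn⁴⁺(aq) + Mn(s) → Sn²⁺(aq) + Mn²⁺(aq)
Q = [Sn²⁺]·[Mn²⁺] / ([Sn⁴⁺]); log Q = -3.016.
E = E° − (0.0592/n) log Q = +1.36 − (0.0592/2)(-3.016) = +1.449 V.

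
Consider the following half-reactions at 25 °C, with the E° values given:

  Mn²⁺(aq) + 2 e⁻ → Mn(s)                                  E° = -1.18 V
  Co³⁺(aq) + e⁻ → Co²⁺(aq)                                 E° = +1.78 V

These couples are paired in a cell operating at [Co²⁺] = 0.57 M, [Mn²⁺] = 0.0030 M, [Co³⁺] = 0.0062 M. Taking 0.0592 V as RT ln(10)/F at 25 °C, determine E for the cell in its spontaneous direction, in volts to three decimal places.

Co³⁺/Co²⁺ is the cathode (higher E°), Mn²⁺/Mn the anode: E°cell = +1.78 − (-1.18) = +2.96 V, n = 2.
Overall: 2 Co³⁺(aq) + Mn(s) → 2 Co²⁺(aq) + Mn²⁺(aq)
Q = [Co²⁺]^2·[Mn²⁺] / ([Co³⁺]^2); log Q = 1.404.
E = E° − (0.0592/n) log Q = +2.96 − (0.0592/2)(1.404) = +2.918 V.

+2.918 V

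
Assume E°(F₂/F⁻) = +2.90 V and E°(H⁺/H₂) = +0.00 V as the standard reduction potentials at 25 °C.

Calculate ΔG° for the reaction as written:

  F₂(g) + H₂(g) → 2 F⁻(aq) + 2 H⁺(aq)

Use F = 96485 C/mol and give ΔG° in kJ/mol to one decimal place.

As written, F₂/F⁻ is reduced (cathode) and H⁺/H₂ is oxidised (anode), so E°cell = (+2.90) − (+0.00) = +2.90 V.
Balancing electrons gives n = 2.
ΔG° = −nFE° = −(2)(96485)(+2.90) = -559,613 J = -559.6 kJ/mol.

-559.6 kJ/mol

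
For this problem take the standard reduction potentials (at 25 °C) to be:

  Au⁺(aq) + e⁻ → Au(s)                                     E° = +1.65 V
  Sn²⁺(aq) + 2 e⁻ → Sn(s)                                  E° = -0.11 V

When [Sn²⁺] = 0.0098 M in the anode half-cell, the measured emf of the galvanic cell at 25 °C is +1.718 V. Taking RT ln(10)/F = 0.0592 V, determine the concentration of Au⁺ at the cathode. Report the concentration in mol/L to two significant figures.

0.019 M

Au⁺/Au is the cathode, Sn²⁺/Sn the anode: E°cell = +1.76 V, n = 2.
Overall reaction: 2 Au⁺(aq) + Sn(s) → 2 Au(s) + Sn²⁺(aq); Q = [Sn²⁺]^1/[Au⁺]^2.
From E = E° − (0.0592/n) log Q: log Q = (E° − E)·n/0.0592 = (+1.76 − (+1.718))·2/0.0592 = 1.4189.
So 2·log[Au⁺] = 1·log(0.0098) − log Q = -2.0088 − (1.4189) = -3.4277; log[Au⁺] = -3.4277 / 2 = -1.7139; [Au⁺] = 10^(-1.7139) ≈ 0.019 M.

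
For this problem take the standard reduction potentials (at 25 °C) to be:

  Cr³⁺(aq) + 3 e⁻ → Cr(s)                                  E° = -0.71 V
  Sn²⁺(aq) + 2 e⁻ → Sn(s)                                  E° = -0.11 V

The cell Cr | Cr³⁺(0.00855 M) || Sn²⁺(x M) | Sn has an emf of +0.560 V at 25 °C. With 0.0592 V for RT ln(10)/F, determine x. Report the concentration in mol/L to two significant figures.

Sn²⁺/Sn is the cathode, Cr³⁺/Cr the anode: E°cell = +0.60 V, n = 6.
Overall reaction: 3 Sn²⁺(aq) + 2 Cr(s) → 3 Sn(s) + 2 Cr³⁺(aq); Q = [Cr³⁺]^2/[Sn²⁺]^3.
From E = E° − (0.0592/n) log Q: log Q = (E° − E)·n/0.0592 = (+0.60 − (+0.560))·6/0.0592 = 4.0541.
So 3·log[Sn²⁺] = 2·log(0.00855) − log Q = -4.1361 − (4.0541) = -8.1902; log[Sn²⁺] = -8.1902 / 3 = -2.7301; [Sn²⁺] = 10^(-2.7301) ≈ 0.0019 M.

0.0019 M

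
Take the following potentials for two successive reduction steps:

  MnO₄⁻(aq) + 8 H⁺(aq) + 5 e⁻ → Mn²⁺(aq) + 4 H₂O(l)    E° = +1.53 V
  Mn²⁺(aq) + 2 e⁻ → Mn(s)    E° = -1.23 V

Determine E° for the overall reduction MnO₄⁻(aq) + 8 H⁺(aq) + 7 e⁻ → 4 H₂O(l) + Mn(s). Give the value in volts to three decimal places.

+0.741 V

Adding the free-energy changes (−nFE°) of the two steps gives −n₃FE°₃ = −n₁FE°₁ − n₂FE°₂.
E°₃ = (5×+1.53 + 2×-1.23) / 7 = (+5.190) / 7 = +0.741 V.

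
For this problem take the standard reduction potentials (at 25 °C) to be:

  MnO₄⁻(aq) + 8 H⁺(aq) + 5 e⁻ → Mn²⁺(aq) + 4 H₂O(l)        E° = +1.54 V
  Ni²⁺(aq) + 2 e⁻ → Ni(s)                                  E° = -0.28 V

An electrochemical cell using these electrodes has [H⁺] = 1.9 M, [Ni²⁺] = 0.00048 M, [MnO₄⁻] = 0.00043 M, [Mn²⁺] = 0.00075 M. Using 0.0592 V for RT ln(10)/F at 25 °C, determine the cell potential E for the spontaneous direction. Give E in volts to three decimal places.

+1.942 V

MnO₄⁻/Mn²⁺ is the cathode (higher E°), Ni²⁺/Ni the anode: E°cell = +1.54 − (-0.28) = +1.82 V, n = 10.
Overall: 2 MnO₄⁻(aq) + 16 H⁺(aq) + 5 Ni(s) → 2 Mn²⁺(aq) + 8 H₂O(l) + 5 Ni²⁺(aq)
Q = [Mn²⁺]^2·[Ni²⁺]^5 / ([MnO₄⁻]^2·[H⁺]^16); log Q = -20.571.
E = E° − (0.0592/n) log Q = +1.82 − (0.0592/10)(-20.571) = +1.942 V.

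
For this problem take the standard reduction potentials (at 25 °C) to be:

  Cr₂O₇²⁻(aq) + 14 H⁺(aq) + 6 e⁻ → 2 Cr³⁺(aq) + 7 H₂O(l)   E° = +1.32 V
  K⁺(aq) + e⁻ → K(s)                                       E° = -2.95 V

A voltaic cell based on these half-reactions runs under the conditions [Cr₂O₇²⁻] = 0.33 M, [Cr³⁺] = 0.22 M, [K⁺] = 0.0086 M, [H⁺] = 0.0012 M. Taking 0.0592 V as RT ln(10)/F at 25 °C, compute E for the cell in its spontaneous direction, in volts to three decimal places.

Cr₂O₇²⁻/Cr³⁺ is the cathode (higher E°), K⁺/K the anode: E°cell = +1.32 − (-2.95) = +4.27 V, n = 6.
Overall: Cr₂O₇²⁻(aq) + 14 H⁺(aq) + 6 K(s) → 2 Cr³⁺(aq) + 7 H₂O(l) + 6 K⁺(aq)
Q = [Cr³⁺]^2·[K⁺]^6 / ([Cr₂O₇²⁻]·[H⁺]^14); log Q = 27.665.
E = E° − (0.0592/n) log Q = +4.27 − (0.0592/6)(27.665) = +3.997 V.

+3.997 V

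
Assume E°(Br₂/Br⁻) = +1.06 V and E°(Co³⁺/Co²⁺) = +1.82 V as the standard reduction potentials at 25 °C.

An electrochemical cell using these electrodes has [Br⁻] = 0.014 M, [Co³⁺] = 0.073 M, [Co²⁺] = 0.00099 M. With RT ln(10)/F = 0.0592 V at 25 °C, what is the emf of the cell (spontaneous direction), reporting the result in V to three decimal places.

+0.761 V

Co³⁺/Co²⁺ is the cathode (higher E°), Br₂/Br⁻ the anode: E°cell = +1.82 − (+1.06) = +0.76 V, n = 2.
Overall: 2 Co³⁺(aq) + 2 Br⁻(aq) → 2 Co²⁺(aq) + Br₂(l)
Q = [Co²⁺]^2 / ([Co³⁺]^2·[Br⁻]^2); log Q = -0.028.
E = E° − (0.0592/n) log Q = +0.76 − (0.0592/2)(-0.028) = +0.761 V.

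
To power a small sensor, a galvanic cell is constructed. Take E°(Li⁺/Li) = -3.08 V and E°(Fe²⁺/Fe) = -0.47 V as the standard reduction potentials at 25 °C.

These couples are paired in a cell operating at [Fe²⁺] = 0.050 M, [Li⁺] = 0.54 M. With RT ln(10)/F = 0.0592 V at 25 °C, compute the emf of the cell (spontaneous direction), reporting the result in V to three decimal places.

Fe²⁺/Fe is the cathode (higher E°), Li⁺/Li the anode: E°cell = -0.47 − (-3.08) = +2.61 V, n = 2.
Overall: Fe²⁺(aq) + 2 Li(s) → Fe(s) + 2 Li⁺(aq)
Q = [Li⁺]^2 / ([Fe²⁺]); log Q = 0.766.
E = E° − (0.0592/n) log Q = +2.61 − (0.0592/2)(0.766) = +2.587 V.

+2.587 V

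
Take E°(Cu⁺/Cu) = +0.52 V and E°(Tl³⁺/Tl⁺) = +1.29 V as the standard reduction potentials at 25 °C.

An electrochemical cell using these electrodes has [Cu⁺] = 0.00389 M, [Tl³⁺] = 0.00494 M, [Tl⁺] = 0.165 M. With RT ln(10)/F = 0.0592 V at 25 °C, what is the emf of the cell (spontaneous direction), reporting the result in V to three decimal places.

Tl³⁺/Tl⁺ is the cathode (higher E°), Cu⁺/Cu the anode: E°cell = +1.29 − (+0.52) = +0.77 V, n = 2.
Overall: Tl³⁺(aq) + 2 Cu(s) → Tl⁺(aq) + 2 Cu⁺(aq)
Q = [Tl⁺]·[Cu⁺]^2 / ([Tl³⁺]); log Q = -3.296.
E = E° − (0.0592/n) log Q = +0.77 − (0.0592/2)(-3.296) = +0.868 V.

+0.868 V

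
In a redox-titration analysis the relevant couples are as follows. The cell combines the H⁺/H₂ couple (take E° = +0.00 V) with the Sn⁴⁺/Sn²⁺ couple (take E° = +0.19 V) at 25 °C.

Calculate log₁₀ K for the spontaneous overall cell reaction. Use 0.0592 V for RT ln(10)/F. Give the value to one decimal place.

Cathode: Sn⁴⁺/Sn²⁺; anode: H⁺/H₂. E°cell = +0.19 V, n = 2.
log K = nE°cell / 0.0592 = (2)(+0.19) / 0.0592 = 6.4.

6.4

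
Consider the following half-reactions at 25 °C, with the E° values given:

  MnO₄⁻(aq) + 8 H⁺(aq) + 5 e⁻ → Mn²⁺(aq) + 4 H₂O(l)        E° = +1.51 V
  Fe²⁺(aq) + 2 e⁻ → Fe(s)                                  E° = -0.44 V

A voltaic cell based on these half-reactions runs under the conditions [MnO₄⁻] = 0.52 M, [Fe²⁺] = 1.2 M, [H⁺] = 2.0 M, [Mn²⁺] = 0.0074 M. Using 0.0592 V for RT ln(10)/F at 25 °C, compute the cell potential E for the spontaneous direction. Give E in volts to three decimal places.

MnO₄⁻/Mn²⁺ is the cathode (higher E°), Fe²⁺/Fe the anode: E°cell = +1.51 − (-0.44) = +1.95 V, n = 10.
Overall: 2 MnO₄⁻(aq) + 16 H⁺(aq) + 5 Fe(s) → 2 Mn²⁺(aq) + 8 H₂O(l) + 5 Fe²⁺(aq)
Q = [Mn²⁺]^2·[Fe²⁺]^5 / ([MnO₄⁻]^2·[H⁺]^16); log Q = -8.114.
E = E° − (0.0592/n) log Q = +1.95 − (0.0592/10)(-8.114) = +1.998 V.

+1.998 V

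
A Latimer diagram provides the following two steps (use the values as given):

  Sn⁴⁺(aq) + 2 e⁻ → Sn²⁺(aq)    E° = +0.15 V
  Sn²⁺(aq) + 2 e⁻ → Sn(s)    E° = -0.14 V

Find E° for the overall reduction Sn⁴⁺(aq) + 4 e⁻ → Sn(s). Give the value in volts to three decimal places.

Adding the free-energy changes (−nFE°) of the two steps gives −n₃FE°₃ = −n₁FE°₁ − n₂FE°₂.
E°₃ = (2×+0.15 + 2×-0.14) / 4 = (+0.020) / 4 = +0.005 V.

+0.005 V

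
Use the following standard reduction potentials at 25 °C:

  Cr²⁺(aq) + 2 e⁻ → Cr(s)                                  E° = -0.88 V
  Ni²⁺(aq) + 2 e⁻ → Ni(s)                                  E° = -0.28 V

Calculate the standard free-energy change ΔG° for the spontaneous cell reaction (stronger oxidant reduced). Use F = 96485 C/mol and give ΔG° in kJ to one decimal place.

Ni²⁺/Ni (E° = -0.28 V) is the cathode; Cr²⁺/Cr (E° = -0.88 V) is the anode, so E°cell = +0.60 V.
Balancing electrons gives n = 2 (lcm of 2 and 2).
ΔG° = −nFE° = −(2)(96485)(+0.60) = -115,782 J = -115.8 kJ.

-115.8 kJ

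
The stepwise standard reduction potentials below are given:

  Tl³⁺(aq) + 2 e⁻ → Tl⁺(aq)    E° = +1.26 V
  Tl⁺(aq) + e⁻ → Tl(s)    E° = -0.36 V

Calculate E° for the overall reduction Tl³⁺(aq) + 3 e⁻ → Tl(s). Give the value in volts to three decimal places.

+0.720 V

Since ΔG° = −nFE° is additive over sequential reductions, n₃E°₃ = n₁E°₁ + n₂E°₂.
E°₃ = (2×+1.26 + 1×-0.36) / 3 = (+2.160) / 3 = +0.720 V.
Simply averaging or adding the two E° values would be wrong; the electron-weighted sum is required.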